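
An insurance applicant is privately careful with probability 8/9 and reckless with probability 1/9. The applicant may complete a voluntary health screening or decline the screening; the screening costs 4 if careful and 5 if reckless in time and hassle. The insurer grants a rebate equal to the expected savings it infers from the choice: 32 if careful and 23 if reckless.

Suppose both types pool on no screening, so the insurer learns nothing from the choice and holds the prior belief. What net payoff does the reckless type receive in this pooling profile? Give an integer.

Pooled rebate = 8/9·32 + 1/9·23 = 31.
reckless pays no cost for no screening, so net payoff = 31.

31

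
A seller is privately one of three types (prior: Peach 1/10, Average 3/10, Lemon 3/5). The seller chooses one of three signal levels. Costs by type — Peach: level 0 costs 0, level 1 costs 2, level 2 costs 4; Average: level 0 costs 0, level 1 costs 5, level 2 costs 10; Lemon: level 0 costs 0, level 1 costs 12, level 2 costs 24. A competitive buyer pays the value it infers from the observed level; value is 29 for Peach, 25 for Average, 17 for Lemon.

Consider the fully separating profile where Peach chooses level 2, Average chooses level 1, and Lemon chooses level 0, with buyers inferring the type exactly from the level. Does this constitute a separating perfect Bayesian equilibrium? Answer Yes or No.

Separating prices: level 2 → 29, level 1 → 25, level 0 → 17.
Peach (assigned level 2): level 0: 17 − 0 = 17; level 1: 25 − 2 = 23; level 2: 29 − 4 = 25. Peach stays.
Average (assigned level 1): level 0: 17 − 0 = 17; level 1: 25 − 5 = 20; level 2: 29 − 10 = 19. Average stays.
Lemon (assigned level 0): level 0: 17 − 0 = 17; level 1: 25 − 12 = 13; level 2: 29 − 24 = 5. Lemon stays.
Every type prefers its assigned level; separation holds.

Yes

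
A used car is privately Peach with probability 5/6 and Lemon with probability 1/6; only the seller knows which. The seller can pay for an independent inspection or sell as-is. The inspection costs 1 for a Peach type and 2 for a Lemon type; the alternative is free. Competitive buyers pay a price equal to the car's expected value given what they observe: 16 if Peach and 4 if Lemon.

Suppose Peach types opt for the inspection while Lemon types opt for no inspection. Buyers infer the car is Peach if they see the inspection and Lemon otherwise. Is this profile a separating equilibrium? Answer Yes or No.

No

Under these beliefs, the inspection earns price 16 and no inspection earns price 4.
Peach: the inspection nets 16 − 1 = 15; no inspection nets 4. Peach prefers the inspection.
Lemon: the inspection nets 16 − 2 = 14; no inspection nets 4. Lemon would deviate to the inspection.
Lemon has a profitable deviation, so the profile is not an equilibrium.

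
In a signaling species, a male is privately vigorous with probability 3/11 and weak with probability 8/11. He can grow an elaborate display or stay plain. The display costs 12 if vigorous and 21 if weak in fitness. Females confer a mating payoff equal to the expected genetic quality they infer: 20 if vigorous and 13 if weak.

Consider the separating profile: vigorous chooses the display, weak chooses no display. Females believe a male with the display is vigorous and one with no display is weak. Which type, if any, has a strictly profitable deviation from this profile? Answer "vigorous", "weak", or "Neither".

The display pays 20; no display pays 13.
vigorous: assigned the display, nets 20 − 12 = 8; deviating to no display nets 13.
weak: assigned no display, nets 13; deviating to the display nets 20 − 21 = -1.
The vigorous type gains 5 by deviating.

vigorous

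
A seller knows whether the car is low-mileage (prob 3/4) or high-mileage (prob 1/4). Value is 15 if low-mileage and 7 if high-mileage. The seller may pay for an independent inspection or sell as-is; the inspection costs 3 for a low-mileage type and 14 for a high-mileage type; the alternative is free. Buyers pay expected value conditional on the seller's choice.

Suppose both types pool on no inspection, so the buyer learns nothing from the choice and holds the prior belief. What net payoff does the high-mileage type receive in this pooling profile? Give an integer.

Pooled price = 3/4·15 + 1/4·7 = 13.
high-mileage pays no cost for no inspection, so net payoff = 13.

13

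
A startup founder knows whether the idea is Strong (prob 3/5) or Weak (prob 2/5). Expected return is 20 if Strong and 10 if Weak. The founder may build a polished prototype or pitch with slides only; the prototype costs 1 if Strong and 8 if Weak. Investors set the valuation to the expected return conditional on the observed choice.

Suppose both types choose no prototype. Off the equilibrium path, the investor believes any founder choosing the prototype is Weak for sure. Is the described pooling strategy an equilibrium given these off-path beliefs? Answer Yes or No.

On path, the investor holds the prior and pays 3/5·20 + 2/5·10 = 16. Off path (the prototype), believing Weak, it pays 10.
Strong: no prototype nets 16; the prototype nets 10 − 1 = 9. Strong stays.
Weak: no prototype nets 16; the prototype nets 10 − 8 = 2. Weak stays.
No type deviates, so pooling is sustained.

Yes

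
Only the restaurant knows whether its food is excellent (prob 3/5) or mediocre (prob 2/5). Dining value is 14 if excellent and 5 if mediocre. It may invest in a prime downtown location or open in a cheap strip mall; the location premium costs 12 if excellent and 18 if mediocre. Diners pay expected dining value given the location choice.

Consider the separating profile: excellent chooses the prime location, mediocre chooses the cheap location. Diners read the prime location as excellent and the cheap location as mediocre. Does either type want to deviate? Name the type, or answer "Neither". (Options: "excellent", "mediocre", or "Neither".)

The prime location pays 14; the cheap location pays 5.
excellent: assigned the prime location, nets 14 − 12 = 2; deviating to the cheap location nets 5.
mediocre: assigned the cheap location, nets 5; deviating to the prime location nets 14 − 18 = -4.
The excellent type gains 3 by deviating.

excellent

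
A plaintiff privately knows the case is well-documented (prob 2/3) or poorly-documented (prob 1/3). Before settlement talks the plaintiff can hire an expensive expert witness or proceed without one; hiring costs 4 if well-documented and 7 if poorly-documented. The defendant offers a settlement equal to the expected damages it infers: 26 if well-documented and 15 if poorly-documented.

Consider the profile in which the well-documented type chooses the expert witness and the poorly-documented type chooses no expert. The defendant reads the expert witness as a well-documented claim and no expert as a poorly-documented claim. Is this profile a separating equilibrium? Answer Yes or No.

No

Under these beliefs, the expert witness earns settlement 26 and no expert earns settlement 15.
well-documented: the expert witness nets 26 − 4 = 22; no expert nets 15. well-documented prefers the expert witness.
poorly-documented: the expert witness nets 26 − 7 = 19; no expert nets 15. poorly-documented would deviate to the expert witness.
poorly-documented has a profitable deviation, so the profile is not an equilibrium.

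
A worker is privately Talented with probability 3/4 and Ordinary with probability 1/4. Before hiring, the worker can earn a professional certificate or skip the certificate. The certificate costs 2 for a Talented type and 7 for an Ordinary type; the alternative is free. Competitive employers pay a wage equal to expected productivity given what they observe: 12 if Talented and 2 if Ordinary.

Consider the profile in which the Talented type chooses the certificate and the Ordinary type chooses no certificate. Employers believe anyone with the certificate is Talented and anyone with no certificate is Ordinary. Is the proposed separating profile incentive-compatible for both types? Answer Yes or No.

Under these beliefs, the certificate earns wage 12 and no certificate earns wage 2.
Talented: the certificate nets 12 − 2 = 10; no certificate nets 2. Talented prefers the certificate.
Ordinary: the certificate nets 12 − 7 = 5; no certificate nets 2. Ordinary would deviate to the certificate.
Ordinary has a profitable deviation, so the profile is not an equilibrium.

No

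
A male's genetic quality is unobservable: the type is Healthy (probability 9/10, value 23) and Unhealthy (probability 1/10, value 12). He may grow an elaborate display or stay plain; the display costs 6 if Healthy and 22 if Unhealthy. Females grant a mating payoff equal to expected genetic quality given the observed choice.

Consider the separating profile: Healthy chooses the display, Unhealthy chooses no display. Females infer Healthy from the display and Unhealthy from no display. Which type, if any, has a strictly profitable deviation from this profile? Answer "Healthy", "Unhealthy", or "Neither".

The display pays 23; no display pays 12.
Healthy: assigned the display, nets 23 − 6 = 17; deviating to no display nets 12.
Unhealthy: assigned no display, nets 12; deviating to the display nets 23 − 22 = 1.
Both types strictly prefer their assigned action; no profitable deviation.

Neither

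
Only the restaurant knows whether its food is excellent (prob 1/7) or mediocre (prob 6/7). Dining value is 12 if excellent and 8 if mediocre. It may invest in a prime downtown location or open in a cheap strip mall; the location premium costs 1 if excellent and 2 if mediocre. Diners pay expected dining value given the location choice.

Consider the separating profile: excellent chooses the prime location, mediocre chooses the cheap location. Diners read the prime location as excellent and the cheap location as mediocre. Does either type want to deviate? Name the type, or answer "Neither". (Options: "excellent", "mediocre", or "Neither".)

mediocre

The prime location pays 12; the cheap location pays 8.
excellent: assigned the prime location, nets 12 − 1 = 11; deviating to the cheap location nets 8.
mediocre: assigned the cheap location, nets 8; deviating to the prime location nets 12 − 2 = 10.
The mediocre type gains 2 by deviating.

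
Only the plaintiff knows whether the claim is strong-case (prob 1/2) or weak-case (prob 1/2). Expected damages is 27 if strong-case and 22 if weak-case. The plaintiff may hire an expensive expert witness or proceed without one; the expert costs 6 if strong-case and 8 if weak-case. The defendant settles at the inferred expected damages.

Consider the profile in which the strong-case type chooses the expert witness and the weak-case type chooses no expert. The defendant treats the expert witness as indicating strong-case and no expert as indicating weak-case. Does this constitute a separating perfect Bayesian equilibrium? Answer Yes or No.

No

Under these beliefs, the expert witness earns settlement 27 and no expert earns settlement 22.
strong-case: the expert witness nets 27 − 6 = 21; no expert nets 22. strong-case would deviate to no expert.
weak-case: the expert witness nets 27 − 8 = 19; no expert nets 22. weak-case prefers no expert.
strong-case has a profitable deviation, so the profile is not an equilibrium.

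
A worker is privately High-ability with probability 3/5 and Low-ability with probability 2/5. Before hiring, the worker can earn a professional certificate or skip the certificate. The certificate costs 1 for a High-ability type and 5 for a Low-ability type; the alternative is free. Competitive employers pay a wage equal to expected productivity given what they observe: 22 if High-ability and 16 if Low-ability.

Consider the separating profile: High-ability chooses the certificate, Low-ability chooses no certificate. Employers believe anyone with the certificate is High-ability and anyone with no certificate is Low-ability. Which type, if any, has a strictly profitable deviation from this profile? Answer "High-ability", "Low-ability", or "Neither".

The certificate pays 22; no certificate pays 16.
High-ability: assigned the certificate, nets 22 − 1 = 21; deviating to no certificate nets 16.
Low-ability: assigned no certificate, nets 16; deviating to the certificate nets 22 − 5 = 17.
The Low-ability type gains 1 by deviating.

Low-ability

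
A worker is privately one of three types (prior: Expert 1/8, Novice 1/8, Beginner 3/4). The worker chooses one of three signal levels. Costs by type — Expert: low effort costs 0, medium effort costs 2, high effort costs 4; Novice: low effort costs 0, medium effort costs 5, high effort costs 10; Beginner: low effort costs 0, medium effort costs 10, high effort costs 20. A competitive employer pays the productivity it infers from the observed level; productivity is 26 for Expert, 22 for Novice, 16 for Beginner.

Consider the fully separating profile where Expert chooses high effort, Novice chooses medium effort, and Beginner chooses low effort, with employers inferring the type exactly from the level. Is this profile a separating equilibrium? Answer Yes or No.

Separating wages: high effort → 26, medium effort → 22, low effort → 16.
Expert (assigned high effort): low effort: 16 − 0 = 16; medium effort: 22 − 2 = 20; high effort: 26 − 4 = 22. Expert stays.
Novice (assigned medium effort): low effort: 16 − 0 = 16; medium effort: 22 − 5 = 17; high effort: 26 − 10 = 16. Novice stays.
Beginner (assigned low effort): low effort: 16 − 0 = 16; medium effort: 22 − 10 = 12; high effort: 26 − 20 = 6. Beginner stays.
Every type prefers its assigned level; separation holds.

Yes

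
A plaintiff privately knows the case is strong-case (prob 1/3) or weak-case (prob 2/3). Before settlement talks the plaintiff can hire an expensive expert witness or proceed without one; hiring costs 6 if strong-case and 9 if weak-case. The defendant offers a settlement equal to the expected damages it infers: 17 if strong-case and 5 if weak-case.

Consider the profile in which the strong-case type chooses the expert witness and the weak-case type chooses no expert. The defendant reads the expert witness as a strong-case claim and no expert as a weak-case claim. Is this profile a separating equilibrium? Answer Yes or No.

No

Under these beliefs, the expert witness earns settlement 17 and no expert earns settlement 5.
strong-case: the expert witness nets 17 − 6 = 11; no expert nets 5. strong-case prefers the expert witness.
weak-case: the expert witness nets 17 − 9 = 8; no expert nets 5. weak-case would deviate to the expert witness.
weak-case has a profitable deviation, so the profile is not an equilibrium.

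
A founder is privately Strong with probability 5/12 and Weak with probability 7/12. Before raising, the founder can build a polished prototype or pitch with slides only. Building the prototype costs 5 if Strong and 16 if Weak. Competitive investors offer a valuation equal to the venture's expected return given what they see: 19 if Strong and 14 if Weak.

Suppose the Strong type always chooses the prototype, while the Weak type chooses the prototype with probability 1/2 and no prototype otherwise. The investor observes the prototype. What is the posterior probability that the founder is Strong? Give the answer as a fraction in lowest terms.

10/17

P(the prototype) = (5/12)·1 + (7/12)·(1/2) = 17/24.
By Bayes' rule, P(Strong | the prototype) = (5/12) / (17/24) = 10/17.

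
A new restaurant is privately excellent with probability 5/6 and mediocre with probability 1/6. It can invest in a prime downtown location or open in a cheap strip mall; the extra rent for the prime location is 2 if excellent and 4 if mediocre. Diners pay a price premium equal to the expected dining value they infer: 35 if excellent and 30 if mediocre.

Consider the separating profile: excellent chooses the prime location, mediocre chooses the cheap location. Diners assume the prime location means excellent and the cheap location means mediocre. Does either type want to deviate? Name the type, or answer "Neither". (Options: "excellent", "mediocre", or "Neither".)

mediocre

The prime location pays 35; the cheap location pays 30.
excellent: assigned the prime location, nets 35 − 2 = 33; deviating to the cheap location nets 30.
mediocre: assigned the cheap location, nets 30; deviating to the prime location nets 35 − 4 = 31.
The mediocre type gains 1 by deviating.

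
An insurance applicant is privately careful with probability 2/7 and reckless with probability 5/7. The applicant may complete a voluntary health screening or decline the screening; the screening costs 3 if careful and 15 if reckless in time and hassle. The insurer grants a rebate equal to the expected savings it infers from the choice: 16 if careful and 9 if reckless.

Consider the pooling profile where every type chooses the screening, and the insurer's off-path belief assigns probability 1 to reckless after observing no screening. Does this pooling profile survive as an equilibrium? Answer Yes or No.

No

On path, the insurer holds the prior and pays 2/7·16 + 5/7·9 = 11. Off path (no screening), believing reckless, it pays 9.
careful: the screening nets 11 − 3 = 8; no screening nets 9. careful would deviate.
reckless: the screening nets 11 − 15 = -4; no screening nets 9. reckless would deviate.
A type deviates, so pooling fails.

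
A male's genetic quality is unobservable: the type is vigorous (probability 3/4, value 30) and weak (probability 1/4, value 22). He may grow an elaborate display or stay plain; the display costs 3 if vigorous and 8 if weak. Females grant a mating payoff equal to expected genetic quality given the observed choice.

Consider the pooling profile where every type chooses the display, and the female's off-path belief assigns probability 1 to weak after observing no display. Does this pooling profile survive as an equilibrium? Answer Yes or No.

On path, the female holds the prior and pays 3/4·30 + 1/4·22 = 28. Off path (no display), believing weak, it pays 22.
vigorous: the display nets 28 − 3 = 25; no display nets 22. vigorous stays.
weak: the display nets 28 − 8 = 20; no display nets 22. weak would deviate.
A type deviates, so pooling fails.

No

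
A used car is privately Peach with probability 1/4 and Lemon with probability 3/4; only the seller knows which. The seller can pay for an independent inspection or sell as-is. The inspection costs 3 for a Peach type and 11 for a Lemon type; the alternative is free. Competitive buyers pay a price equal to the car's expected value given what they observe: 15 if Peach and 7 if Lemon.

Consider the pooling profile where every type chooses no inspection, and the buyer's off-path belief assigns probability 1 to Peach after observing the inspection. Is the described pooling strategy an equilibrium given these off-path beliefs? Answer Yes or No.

On path, the buyer holds the prior and pays 1/4·15 + 3/4·7 = 9. Off path (the inspection), believing Peach, it pays 15.
Peach: no inspection nets 9; the inspection nets 15 − 3 = 12. Peach would deviate.
Lemon: no inspection nets 9; the inspection nets 15 − 11 = 4. Lemon stays.
A type deviates, so pooling fails.

No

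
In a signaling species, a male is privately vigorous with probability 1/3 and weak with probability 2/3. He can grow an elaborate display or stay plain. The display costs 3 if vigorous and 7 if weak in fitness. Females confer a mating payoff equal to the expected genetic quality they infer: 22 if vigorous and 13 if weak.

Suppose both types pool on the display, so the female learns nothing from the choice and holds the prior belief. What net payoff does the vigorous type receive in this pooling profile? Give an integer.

Pooled mating payoff = 1/3·22 + 2/3·13 = 16.
vigorous pays cost 3 for the display, so net payoff = 16 − 3 = 13.

13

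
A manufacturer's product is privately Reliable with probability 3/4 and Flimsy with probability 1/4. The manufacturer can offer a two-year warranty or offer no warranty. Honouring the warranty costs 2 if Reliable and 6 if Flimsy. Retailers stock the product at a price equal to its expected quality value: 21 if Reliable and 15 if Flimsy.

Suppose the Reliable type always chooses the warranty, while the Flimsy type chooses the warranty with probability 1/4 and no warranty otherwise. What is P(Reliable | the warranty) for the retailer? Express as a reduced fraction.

12/13

P(the warranty) = (3/4)·1 + (1/4)·(1/4) = 13/16.
By Bayes' rule, P(Reliable | the warranty) = (3/4) / (13/16) = 12/13.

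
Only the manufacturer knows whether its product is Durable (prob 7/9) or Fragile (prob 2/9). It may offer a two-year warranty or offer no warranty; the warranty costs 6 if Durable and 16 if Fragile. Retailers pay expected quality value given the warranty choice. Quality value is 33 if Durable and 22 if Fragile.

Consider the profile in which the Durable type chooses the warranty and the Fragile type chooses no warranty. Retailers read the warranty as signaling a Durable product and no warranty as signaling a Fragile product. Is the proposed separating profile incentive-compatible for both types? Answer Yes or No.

Under these beliefs, the warranty earns price 33 and no warranty earns price 22.
Durable: the warranty nets 33 − 6 = 27; no warranty nets 22. Durable prefers the warranty.
Fragile: the warranty nets 33 − 16 = 17; no warranty nets 22. Fragile prefers no warranty.
Neither type deviates, so the separating profile is an equilibrium.

Yes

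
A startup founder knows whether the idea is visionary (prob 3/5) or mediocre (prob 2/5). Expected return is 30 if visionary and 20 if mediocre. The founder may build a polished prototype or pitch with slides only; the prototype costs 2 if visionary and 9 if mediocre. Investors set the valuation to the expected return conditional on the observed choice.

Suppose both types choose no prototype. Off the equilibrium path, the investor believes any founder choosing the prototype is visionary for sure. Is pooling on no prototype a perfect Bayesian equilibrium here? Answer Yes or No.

No

On path, the investor holds the prior and pays 3/5·30 + 2/5·20 = 26. Off path (the prototype), believing visionary, it pays 30.
visionary: no prototype nets 26; the prototype nets 30 − 2 = 28. visionary would deviate.
mediocre: no prototype nets 26; the prototype nets 30 − 9 = 21. mediocre stays.
A type deviates, so pooling fails.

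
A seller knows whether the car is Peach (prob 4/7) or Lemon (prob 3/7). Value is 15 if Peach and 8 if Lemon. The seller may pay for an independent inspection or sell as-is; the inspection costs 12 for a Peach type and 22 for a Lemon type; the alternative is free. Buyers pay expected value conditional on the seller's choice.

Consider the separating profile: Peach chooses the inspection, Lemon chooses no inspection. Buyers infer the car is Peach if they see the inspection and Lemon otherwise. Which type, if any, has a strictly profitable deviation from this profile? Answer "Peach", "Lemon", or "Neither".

The inspection pays 15; no inspection pays 8.
Peach: assigned the inspection, nets 15 − 12 = 3; deviating to no inspection nets 8.
Lemon: assigned no inspection, nets 8; deviating to the inspection nets 15 − 22 = -7.
The Peach type gains 5 by deviating.

Peach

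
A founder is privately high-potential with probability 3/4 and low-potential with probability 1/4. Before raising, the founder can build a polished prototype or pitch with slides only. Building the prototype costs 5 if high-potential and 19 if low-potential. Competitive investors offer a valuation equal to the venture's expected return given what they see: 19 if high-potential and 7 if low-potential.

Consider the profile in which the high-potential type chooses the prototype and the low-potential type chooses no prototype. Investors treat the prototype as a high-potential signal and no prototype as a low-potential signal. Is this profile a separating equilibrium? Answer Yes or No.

Under these beliefs, the prototype earns valuation 19 and no prototype earns valuation 7.
high-potential: the prototype nets 19 − 5 = 14; no prototype nets 7. high-potential prefers the prototype.
low-potential: the prototype nets 19 − 19 = 0; no prototype nets 7. low-potential prefers no prototype.
Neither type deviates, so the separating profile is an equilibrium.

Yes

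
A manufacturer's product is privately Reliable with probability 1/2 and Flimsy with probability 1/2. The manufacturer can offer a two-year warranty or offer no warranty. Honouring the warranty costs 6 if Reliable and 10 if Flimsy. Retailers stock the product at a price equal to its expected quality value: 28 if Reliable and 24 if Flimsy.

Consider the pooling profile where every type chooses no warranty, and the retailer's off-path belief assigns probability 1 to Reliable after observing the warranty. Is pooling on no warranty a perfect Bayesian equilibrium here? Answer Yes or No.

On path, the retailer holds the prior and pays 1/2·28 + 1/2·24 = 26. Off path (the warranty), believing Reliable, it pays 28.
Reliable: no warranty nets 26; the warranty nets 28 − 6 = 22. Reliable stays.
Flimsy: no warranty nets 26; the warranty nets 28 − 10 = 18. Flimsy stays.
No type deviates, so pooling is sustained.

Yes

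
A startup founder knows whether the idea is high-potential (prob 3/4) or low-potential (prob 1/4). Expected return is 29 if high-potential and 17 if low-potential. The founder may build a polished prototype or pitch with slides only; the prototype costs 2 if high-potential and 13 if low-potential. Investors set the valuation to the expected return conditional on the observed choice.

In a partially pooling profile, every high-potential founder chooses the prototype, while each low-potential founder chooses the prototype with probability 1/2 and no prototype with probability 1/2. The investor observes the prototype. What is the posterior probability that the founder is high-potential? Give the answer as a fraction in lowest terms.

6/7

P(the prototype) = (3/4)·1 + (1/4)·(1/2) = 7/8.
By Bayes' rule, P(high-potential | the prototype) = (3/4) / (7/8) = 6/7.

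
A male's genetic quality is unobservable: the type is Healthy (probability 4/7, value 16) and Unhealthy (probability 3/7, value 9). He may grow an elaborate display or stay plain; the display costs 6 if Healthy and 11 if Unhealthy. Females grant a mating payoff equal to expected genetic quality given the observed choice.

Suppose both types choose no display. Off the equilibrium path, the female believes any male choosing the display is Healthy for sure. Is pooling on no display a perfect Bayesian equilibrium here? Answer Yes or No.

On path, the female holds the prior and pays 4/7·16 + 3/7·9 = 13. Off path (the display), believing Healthy, it pays 16.
Healthy: no display nets 13; the display nets 16 − 6 = 10. Healthy stays.
Unhealthy: no display nets 13; the display nets 16 − 11 = 5. Unhealthy stays.
No type deviates, so pooling is sustained.

Yes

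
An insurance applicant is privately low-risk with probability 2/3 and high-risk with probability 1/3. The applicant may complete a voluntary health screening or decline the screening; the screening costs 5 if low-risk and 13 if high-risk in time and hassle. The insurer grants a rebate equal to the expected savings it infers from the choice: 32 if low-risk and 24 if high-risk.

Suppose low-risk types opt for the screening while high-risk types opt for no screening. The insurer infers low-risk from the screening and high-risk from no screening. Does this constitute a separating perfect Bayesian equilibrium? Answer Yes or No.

Under these beliefs, the screening earns rebate 32 and no screening earns rebate 24.
low-risk: the screening nets 32 − 5 = 27; no screening nets 24. low-risk prefers the screening.
high-risk: the screening nets 32 − 13 = 19; no screening nets 24. high-risk prefers no screening.
Neither type deviates, so the separating profile is an equilibrium.

Yes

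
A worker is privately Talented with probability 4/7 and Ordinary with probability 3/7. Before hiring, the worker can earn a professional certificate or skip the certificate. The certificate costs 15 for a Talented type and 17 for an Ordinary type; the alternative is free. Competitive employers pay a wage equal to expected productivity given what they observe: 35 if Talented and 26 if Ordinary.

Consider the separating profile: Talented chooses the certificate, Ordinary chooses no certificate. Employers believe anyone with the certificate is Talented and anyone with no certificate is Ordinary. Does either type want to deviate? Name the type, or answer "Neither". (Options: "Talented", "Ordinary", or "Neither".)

Talented

The certificate pays 35; no certificate pays 26.
Talented: assigned the certificate, nets 35 − 15 = 20; deviating to no certificate nets 26.
Ordinary: assigned no certificate, nets 26; deviating to the certificate nets 35 − 17 = 18.
The Talented type gains 6 by deviating.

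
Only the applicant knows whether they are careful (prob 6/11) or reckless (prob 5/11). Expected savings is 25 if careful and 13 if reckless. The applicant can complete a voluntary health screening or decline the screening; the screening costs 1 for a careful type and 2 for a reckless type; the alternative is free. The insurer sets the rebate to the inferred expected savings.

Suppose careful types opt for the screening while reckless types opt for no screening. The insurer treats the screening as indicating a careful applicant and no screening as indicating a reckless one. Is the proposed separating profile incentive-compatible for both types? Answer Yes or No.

Under these beliefs, the screening earns rebate 25 and no screening earns rebate 13.
careful: the screening nets 25 − 1 = 24; no screening nets 13. careful prefers the screening.
reckless: the screening nets 25 − 2 = 23; no screening nets 13. reckless would deviate to the screening.
reckless has a profitable deviation, so the profile is not an equilibrium.

No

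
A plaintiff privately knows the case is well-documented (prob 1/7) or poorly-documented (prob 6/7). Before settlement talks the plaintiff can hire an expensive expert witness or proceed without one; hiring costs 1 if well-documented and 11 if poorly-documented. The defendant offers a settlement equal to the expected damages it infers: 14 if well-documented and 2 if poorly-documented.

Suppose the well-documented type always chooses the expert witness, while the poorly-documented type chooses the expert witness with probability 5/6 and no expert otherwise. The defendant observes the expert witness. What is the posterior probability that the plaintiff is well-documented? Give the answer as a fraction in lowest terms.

P(the expert witness) = (1/7)·1 + (6/7)·(5/6) = 6/7.
By Bayes' rule, P(well-documented | the expert witness) = (1/7) / (6/7) = 1/6.

1/6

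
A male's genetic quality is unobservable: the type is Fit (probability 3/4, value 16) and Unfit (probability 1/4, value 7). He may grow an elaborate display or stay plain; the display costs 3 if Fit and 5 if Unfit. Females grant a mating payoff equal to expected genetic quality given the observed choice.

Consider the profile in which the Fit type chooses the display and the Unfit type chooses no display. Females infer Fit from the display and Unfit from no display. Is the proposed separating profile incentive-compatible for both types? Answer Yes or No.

No

Under these beliefs, the display earns mating payoff 16 and no display earns mating payoff 7.
Fit: the display nets 16 − 3 = 13; no display nets 7. Fit prefers the display.
Unfit: the display nets 16 − 5 = 11; no display nets 7. Unfit would deviate to the display.
Unfit has a profitable deviation, so the profile is not an equilibrium.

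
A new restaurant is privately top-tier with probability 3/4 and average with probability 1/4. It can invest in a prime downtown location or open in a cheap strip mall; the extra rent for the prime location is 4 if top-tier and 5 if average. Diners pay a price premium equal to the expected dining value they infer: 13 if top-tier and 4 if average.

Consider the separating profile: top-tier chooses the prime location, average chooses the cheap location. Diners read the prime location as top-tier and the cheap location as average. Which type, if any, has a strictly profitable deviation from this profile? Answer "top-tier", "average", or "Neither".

average

The prime location pays 13; the cheap location pays 4.
top-tier: assigned the prime location, nets 13 − 4 = 9; deviating to the cheap location nets 4.
average: assigned the cheap location, nets 4; deviating to the prime location nets 13 − 5 = 8.
The average type gains 4 by deviating.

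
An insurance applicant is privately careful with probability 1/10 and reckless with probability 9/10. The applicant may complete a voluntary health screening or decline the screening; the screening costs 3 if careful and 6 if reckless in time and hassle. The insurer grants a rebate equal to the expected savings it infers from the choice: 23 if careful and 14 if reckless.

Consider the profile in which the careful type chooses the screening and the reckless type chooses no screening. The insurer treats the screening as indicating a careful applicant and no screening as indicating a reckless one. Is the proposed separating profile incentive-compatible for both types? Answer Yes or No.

No

Under these beliefs, the screening earns rebate 23 and no screening earns rebate 14.
careful: the screening nets 23 − 3 = 20; no screening nets 14. careful prefers the screening.
reckless: the screening nets 23 − 6 = 17; no screening nets 14. reckless would deviate to the screening.
reckless has a profitable deviation, so the profile is not an equilibrium.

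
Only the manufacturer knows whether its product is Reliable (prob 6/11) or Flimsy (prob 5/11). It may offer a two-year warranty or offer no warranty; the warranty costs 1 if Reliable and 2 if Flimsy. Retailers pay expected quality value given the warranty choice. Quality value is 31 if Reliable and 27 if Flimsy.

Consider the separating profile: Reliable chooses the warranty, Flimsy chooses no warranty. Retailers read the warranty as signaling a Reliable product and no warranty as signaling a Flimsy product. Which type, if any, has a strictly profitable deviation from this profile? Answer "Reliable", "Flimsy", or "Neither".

Flimsy

The warranty pays 31; no warranty pays 27.
Reliable: assigned the warranty, nets 31 − 1 = 30; deviating to no warranty nets 27.
Flimsy: assigned no warranty, nets 27; deviating to the warranty nets 31 − 2 = 29.
The Flimsy type gains 2 by deviating.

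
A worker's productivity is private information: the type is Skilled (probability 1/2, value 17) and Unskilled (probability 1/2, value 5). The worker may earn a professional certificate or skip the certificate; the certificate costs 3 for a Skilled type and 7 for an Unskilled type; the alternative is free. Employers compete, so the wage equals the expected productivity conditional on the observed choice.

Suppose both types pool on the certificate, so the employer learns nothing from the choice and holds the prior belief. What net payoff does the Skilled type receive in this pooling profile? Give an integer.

Pooled wage = 1/2·17 + 1/2·5 = 11.
Skilled pays cost 3 for the certificate, so net payoff = 11 − 3 = 8.

8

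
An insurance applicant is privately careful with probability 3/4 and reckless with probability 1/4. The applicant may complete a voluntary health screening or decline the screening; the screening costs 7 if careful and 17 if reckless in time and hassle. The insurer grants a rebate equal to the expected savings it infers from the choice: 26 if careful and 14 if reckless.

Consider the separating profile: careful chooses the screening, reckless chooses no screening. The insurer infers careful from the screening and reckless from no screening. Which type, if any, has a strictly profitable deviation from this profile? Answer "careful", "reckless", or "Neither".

The screening pays 26; no screening pays 14.
careful: assigned the screening, nets 26 − 7 = 19; deviating to no screening nets 14.
reckless: assigned no screening, nets 14; deviating to the screening nets 26 − 17 = 9.
Both types strictly prefer their assigned action; no profitable deviation.

Neither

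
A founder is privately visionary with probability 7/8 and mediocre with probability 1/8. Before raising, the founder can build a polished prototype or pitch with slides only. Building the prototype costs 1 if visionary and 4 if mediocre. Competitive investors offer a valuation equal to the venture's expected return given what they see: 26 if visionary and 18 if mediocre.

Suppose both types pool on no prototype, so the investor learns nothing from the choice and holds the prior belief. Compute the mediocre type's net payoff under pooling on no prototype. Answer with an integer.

Pooled valuation = 7/8·26 + 1/8·18 = 25.
mediocre pays no cost for no prototype, so net payoff = 25.

25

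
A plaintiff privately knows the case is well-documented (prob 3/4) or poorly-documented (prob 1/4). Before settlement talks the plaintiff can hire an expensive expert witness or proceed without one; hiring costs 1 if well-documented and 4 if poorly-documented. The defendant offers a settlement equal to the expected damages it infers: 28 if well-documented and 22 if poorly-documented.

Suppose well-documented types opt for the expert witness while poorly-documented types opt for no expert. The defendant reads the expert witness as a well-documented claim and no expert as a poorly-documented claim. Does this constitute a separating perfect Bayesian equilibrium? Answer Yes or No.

No

Under these beliefs, the expert witness earns settlement 28 and no expert earns settlement 22.
well-documented: the expert witness nets 28 − 1 = 27; no expert nets 22. well-documented prefers the expert witness.
poorly-documented: the expert witness nets 28 − 4 = 24; no expert nets 22. poorly-documented would deviate to the expert witness.
poorly-documented has a profitable deviation, so the profile is not an equilibrium.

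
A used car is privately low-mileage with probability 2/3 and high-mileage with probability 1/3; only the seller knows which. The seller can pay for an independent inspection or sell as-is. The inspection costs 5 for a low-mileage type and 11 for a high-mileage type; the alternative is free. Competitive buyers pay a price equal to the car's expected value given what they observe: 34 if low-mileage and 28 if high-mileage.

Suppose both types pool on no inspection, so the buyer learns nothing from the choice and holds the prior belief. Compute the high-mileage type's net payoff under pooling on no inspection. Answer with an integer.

32

Pooled price = 2/3·34 + 1/3·28 = 32.
high-mileage pays no cost for no inspection, so net payoff = 32.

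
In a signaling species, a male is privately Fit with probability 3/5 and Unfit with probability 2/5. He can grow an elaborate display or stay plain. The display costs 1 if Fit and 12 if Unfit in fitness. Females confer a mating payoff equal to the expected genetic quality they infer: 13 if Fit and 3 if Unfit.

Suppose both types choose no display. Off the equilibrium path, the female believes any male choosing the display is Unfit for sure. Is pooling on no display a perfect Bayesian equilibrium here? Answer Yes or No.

On path, the female holds the prior and pays 3/5·13 + 2/5·3 = 9. Off path (the display), believing Unfit, it pays 3.
Fit: no display nets 9; the display nets 3 − 1 = 2. Fit stays.
Unfit: no display nets 9; the display nets 3 − 12 = -9. Unfit stays.
No type deviates, so pooling is sustained.

Yes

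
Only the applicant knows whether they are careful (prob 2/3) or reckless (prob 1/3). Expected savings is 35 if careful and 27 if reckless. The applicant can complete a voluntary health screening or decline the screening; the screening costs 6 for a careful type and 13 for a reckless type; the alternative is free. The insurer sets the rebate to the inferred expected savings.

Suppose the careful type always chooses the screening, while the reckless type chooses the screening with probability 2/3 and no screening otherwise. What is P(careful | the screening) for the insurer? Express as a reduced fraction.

P(the screening) = (2/3)·1 + (1/3)·(2/3) = 8/9.
By Bayes' rule, P(careful | the screening) = (2/3) / (8/9) = 3/4.

3/4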